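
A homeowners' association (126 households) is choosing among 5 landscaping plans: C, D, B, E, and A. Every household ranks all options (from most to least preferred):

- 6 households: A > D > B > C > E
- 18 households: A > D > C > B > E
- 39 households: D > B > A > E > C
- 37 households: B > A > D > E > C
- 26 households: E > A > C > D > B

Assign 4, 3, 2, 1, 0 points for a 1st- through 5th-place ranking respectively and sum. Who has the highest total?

C: 6·1 + 18·2 + 39·0 + 37·0 + 26·2 = 94
D: 6·3 + 18·3 + 39·4 + 37·2 + 26·1 = 328
B: 6·2 + 18·1 + 39·3 + 37·4 + 26·0 = 295
E: 6·0 + 18·0 + 39·1 + 37·1 + 26·4 = 180
A: 6·4 + 18·4 + 39·2 + 37·3 + 26·3 = 363
A has the highest Borda score (363).

A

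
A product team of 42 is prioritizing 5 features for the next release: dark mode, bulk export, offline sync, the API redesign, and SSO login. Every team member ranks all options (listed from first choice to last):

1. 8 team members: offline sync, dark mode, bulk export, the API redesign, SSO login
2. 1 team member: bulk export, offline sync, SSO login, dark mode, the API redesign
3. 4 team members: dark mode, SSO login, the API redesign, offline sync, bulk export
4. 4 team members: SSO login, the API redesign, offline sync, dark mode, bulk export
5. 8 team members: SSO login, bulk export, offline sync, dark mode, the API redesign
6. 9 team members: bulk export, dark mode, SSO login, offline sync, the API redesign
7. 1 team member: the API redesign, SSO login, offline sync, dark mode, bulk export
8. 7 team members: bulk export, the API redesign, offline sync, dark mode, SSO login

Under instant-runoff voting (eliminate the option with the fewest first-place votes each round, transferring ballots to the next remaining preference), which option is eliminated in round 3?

offline sync

Round 1: dark mode 4, bulk export 17, offline sync 8, the API redesign 1, SSO login 12. Eliminate the API redesign.
Round 2: dark mode 4, bulk export 17, offline sync 8, SSO login 13. Eliminate dark mode.
Round 3: bulk export 17, offline sync 8, SSO login 17. Eliminate offline sync.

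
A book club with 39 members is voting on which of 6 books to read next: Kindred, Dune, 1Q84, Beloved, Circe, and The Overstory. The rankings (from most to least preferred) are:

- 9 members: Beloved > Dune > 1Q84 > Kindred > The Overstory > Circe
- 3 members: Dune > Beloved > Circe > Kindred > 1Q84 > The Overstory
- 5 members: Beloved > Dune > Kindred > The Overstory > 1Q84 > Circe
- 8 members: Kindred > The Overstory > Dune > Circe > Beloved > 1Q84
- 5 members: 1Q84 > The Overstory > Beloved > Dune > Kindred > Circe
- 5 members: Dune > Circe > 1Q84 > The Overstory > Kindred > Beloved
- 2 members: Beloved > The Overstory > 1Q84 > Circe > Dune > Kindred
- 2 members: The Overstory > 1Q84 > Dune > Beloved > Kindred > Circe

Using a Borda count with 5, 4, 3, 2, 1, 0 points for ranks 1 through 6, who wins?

Dune

Kindred: 9·2 + 3·2 + 5·3 + 8·5 + 5·1 + 5·1 + 2·0 + 2·1 = 91
Dune: 9·4 + 3·5 + 5·4 + 8·3 + 5·2 + 5·5 + 2·1 + 2·3 = 138
1Q84: 9·3 + 3·1 + 5·1 + 8·0 + 5·5 + 5·3 + 2·3 + 2·4 = 89
Beloved: 9·5 + 3·4 + 5·5 + 8·1 + 5·3 + 5·0 + 2·5 + 2·2 = 119
Circe: 9·0 + 3·3 + 5·0 + 8·2 + 5·0 + 5·4 + 2·2 + 2·0 = 49
The Overstory: 9·1 + 3·0 + 5·2 + 8·4 + 5·4 + 5·2 + 2·4 + 2·5 = 99
Dune has the highest Borda score (138).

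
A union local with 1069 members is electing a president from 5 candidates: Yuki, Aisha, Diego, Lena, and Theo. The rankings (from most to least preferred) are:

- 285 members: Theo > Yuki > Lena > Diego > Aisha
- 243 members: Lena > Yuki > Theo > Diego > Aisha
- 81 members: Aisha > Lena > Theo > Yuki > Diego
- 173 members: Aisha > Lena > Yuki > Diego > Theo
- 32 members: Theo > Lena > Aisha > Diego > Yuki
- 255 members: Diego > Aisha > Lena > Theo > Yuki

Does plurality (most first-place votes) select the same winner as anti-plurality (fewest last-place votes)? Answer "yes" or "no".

no

Plurality — first-place votes: Yuki 0, Aisha 254, Diego 255, Lena 243, Theo 317. Winner: Theo.
Anti-plurality — last-place votes: Yuki 287, Aisha 528, Diego 81, Lena 0, Theo 173. Winner: Lena.
The two methods disagree.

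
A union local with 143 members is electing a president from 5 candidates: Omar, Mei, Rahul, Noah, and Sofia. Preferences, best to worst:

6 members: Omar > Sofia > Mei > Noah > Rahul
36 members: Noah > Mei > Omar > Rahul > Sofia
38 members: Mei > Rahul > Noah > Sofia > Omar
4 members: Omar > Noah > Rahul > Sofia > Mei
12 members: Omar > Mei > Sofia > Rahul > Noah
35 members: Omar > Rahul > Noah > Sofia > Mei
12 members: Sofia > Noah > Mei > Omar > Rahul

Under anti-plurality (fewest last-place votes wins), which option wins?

Last-place votes: Omar 38, Mei 39, Rahul 18, Noah 12, Sofia 36.
Noah is ranked last by the fewest voters, so Noah wins.

Noah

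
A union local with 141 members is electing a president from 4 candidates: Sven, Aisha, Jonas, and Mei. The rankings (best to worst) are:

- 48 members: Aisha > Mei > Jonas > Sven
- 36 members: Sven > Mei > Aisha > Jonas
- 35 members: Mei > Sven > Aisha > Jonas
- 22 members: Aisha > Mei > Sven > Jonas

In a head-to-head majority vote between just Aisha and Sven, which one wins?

Sven

Voters preferring Aisha to Sven: 70; preferring Sven to Aisha: 71.
Sven wins the head-to-head.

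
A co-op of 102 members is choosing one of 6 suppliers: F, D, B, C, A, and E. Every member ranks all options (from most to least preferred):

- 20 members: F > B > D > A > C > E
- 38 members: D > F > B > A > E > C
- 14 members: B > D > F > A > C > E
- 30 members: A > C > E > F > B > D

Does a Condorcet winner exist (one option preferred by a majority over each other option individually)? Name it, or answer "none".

none

Checking pairwise contests:
D beats F 52–50.
B beats D 64–38.
F beats B 88–14.
F beats C 72–30.
F beats A 72–30.
F beats E 72–30.
Every option loses at least one head-to-head, so there is no Condorcet winner.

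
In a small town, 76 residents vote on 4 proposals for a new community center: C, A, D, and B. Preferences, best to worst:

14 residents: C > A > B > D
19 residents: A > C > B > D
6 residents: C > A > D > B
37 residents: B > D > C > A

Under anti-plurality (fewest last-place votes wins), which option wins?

Last-place votes: C 0, A 37, D 33, B 6.
C is ranked last by the fewest voters, so C wins.

C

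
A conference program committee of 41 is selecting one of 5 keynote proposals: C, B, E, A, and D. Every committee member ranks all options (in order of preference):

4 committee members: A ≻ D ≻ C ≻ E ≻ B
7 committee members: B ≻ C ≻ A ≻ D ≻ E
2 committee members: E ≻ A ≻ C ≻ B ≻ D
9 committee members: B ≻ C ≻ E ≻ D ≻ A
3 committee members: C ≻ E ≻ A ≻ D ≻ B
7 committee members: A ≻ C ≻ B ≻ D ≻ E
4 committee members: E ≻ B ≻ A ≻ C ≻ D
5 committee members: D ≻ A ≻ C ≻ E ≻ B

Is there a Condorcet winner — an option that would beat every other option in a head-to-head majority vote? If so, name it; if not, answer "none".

A vs C: 22–19 for A.
A vs B: 21–20 for A.
A vs E: 23–18 for A.
A vs D: 27–14 for A.
A beats every other option head-to-head.

A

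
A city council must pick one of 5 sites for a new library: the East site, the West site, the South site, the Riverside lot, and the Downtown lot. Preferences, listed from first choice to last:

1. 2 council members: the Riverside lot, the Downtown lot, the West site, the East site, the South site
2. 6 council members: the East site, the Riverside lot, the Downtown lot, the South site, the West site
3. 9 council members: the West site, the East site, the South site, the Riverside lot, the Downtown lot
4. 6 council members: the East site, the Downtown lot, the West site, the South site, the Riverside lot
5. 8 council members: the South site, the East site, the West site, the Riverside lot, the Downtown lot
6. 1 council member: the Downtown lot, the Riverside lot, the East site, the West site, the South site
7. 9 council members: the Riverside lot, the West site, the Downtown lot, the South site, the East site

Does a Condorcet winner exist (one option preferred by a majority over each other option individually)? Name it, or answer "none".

the East site

the East site vs the West site: 21–20 for the East site.
the East site vs the South site: 24–17 for the East site.
the East site vs the Riverside lot: 29–12 for the East site.
the East site vs the Downtown lot: 29–12 for the East site.
the East site beats every other option head-to-head.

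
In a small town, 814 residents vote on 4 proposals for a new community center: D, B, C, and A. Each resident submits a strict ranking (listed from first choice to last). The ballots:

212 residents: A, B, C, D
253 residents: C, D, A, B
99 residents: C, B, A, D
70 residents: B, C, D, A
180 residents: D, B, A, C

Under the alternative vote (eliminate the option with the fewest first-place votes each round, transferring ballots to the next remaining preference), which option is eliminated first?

B

Round 1: D 180, B 70, C 352, A 212. Eliminate B.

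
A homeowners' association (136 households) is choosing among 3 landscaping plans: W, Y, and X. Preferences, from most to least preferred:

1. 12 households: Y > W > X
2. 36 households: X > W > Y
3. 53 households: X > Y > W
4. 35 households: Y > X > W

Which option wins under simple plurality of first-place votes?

First-place votes: W 0, Y 47, X 89.
X has the most first-place votes.

X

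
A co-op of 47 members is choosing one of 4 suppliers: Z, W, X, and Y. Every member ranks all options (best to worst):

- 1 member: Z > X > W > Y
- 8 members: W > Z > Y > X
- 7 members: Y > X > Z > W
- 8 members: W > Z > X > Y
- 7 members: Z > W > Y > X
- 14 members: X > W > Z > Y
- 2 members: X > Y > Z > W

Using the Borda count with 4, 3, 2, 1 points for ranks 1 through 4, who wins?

W

Z: 1·4 + 8·3 + 7·2 + 8·3 + 7·4 + 14·2 + 2·2 = 126
W: 1·2 + 8·4 + 7·1 + 8·4 + 7·3 + 14·3 + 2·1 = 138
X: 1·3 + 8·1 + 7·3 + 8·2 + 7·1 + 14·4 + 2·4 = 119
Y: 1·1 + 8·2 + 7·4 + 8·1 + 7·2 + 14·1 + 2·3 = 87
W has the highest Borda score (138).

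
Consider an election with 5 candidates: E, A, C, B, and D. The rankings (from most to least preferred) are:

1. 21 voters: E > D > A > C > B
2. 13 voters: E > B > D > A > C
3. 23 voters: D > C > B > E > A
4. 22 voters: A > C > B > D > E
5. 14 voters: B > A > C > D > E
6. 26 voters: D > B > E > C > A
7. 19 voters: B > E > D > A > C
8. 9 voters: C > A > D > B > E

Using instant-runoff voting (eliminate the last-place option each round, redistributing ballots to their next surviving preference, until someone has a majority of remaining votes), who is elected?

Round 1: E 34, A 22, C 9, B 33, D 49. Eliminate C.
Round 2: E 34, A 31, B 33, D 49. Eliminate A.
Round 3: E 34, B 55, D 58. Eliminate E.
Round 4: B 68, D 79. D has a majority.

D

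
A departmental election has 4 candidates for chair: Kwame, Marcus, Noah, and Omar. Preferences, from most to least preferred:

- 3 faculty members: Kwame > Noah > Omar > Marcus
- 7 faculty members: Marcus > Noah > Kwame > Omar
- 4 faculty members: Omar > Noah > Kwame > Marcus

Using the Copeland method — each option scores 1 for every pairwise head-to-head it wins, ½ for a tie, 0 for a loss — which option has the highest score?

Kwame: beats Omar; ties Marcus; loses to Noah → score 1.5.
Marcus: ties Kwame, Noah, and Omar → score 1.5.
Noah: beats Kwame and Omar; ties Marcus → score 2.5.
Omar: ties Marcus; loses to Kwame and Noah → score 0.5.
Noah has the best pairwise record.

Noah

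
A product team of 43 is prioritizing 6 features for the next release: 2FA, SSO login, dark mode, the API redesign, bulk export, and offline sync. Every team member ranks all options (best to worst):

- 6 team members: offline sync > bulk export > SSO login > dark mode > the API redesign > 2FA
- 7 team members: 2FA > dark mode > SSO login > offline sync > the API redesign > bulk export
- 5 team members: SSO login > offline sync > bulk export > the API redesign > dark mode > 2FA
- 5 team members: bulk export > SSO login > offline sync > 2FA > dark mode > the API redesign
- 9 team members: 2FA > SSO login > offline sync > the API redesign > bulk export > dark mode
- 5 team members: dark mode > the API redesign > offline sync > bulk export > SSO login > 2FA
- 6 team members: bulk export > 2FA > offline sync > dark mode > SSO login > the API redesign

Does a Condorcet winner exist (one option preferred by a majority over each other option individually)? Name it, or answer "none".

Checking pairwise contests:
bulk export beats 2FA 27–16.
2FA beats SSO login 22–21.
2FA beats dark mode 27–16.
2FA beats the API redesign 27–16.
offline sync beats bulk export 32–11.
2FA beats offline sync 22–21.
Every option loses at least one head-to-head, so there is no Condorcet winner.

none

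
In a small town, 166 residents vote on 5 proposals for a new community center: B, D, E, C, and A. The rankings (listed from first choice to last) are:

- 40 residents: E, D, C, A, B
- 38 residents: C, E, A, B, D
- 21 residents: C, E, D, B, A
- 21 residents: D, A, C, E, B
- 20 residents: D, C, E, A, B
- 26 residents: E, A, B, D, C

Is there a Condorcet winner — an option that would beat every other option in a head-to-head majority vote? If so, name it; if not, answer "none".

none

Checking pairwise contests:
D beats B 102–64.
E beats D 125–41.
C beats E 100–66.
D beats C 107–59.
D beats A 102–64.
Every option loses at least one head-to-head, so there is no Condorcet winner.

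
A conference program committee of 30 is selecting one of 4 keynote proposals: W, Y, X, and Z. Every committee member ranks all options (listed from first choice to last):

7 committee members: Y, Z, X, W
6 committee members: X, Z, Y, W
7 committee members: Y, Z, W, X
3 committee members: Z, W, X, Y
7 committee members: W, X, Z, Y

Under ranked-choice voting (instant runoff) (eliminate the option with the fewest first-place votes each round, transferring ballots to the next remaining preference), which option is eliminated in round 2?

Round 1: W 7, Y 14, X 6, Z 3. Eliminate Z.
Round 2: W 10, Y 14, X 6. Eliminate X.

X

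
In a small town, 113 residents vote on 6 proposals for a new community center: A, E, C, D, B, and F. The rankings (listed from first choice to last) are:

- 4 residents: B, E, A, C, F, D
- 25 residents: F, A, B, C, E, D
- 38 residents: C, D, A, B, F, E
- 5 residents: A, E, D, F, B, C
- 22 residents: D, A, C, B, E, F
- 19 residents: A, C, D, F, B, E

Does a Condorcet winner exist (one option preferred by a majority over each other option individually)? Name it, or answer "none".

Checking pairwise contests:
D beats A 60–53.
A beats E 109–4.
A beats C 75–38.
C beats D 86–27.
A beats B 109–4.
A beats F 88–25.
Every option loses at least one head-to-head, so there is no Condorcet winner.

none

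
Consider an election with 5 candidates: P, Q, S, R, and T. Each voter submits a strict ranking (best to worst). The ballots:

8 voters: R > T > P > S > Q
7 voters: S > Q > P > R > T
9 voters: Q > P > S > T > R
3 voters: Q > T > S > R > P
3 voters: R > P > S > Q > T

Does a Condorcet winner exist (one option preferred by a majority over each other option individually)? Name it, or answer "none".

none

Checking pairwise contests:
Q beats P 19–11.
S beats Q 18–12.
P beats S 20–10.
P beats R 16–14.
P beats T 19–11.
Every option loses at least one head-to-head, so there is no Condorcet winner.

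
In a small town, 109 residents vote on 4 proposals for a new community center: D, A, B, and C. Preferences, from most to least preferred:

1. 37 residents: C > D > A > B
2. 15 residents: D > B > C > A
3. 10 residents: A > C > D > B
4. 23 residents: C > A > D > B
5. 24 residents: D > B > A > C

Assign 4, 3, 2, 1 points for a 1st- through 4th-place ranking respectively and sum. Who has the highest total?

D

D: 37·3 + 15·4 + 10·2 + 23·2 + 24·4 = 333
A: 37·2 + 15·1 + 10·4 + 23·3 + 24·2 = 246
B: 37·1 + 15·3 + 10·1 + 23·1 + 24·3 = 187
C: 37·4 + 15·2 + 10·3 + 23·4 + 24·1 = 324
D has the highest Borda score (333).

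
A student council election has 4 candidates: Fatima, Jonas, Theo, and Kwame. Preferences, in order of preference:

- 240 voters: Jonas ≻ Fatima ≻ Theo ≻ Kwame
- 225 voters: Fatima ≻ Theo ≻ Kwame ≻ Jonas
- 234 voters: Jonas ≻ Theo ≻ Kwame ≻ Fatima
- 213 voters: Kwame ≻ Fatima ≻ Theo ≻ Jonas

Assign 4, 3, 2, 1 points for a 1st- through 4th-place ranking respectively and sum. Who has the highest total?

Fatima

Fatima: 240·3 + 225·4 + 234·1 + 213·3 = 2493
Jonas: 240·4 + 225·1 + 234·4 + 213·1 = 2334
Theo: 240·2 + 225·3 + 234·3 + 213·2 = 2283
Kwame: 240·1 + 225·2 + 234·2 + 213·4 = 2010
Fatima has the highest Borda score (2493).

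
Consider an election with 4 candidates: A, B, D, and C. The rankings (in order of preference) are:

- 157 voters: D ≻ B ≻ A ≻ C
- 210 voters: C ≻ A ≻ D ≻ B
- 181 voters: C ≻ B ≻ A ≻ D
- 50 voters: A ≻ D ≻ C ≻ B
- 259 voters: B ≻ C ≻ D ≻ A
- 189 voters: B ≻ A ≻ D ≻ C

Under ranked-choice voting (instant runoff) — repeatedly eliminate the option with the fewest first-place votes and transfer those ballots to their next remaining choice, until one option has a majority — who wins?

Round 1: A 50, B 448, D 157, C 391. Eliminate A.
Round 2: B 448, D 207, C 391. Eliminate D.
Round 3: B 605, C 441. B has a majority.

B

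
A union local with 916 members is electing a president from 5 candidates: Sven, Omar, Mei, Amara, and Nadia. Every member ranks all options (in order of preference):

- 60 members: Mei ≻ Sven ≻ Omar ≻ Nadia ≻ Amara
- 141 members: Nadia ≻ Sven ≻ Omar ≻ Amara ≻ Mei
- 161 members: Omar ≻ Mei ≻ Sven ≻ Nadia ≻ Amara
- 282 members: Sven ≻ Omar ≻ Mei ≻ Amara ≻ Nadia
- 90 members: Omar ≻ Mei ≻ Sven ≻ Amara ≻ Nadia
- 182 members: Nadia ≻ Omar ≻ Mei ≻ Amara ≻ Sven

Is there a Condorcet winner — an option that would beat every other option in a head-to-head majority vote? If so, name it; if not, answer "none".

none

Checking pairwise contests:
Mei beats Sven 493–423.
Sven beats Omar 483–433.
Omar beats Mei 856–60.
Sven beats Amara 734–182.
Sven beats Nadia 593–323.
Every option loses at least one head-to-head, so there is no Condorcet winner.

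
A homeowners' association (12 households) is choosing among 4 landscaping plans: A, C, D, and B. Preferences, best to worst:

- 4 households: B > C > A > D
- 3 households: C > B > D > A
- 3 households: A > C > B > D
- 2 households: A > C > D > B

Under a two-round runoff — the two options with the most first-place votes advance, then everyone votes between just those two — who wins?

Round 1 first-place votes: A 5, C 3, D 0, B 4.
A and B advance.
Runoff: A is preferred to B by 5 voters; B by 7.
B wins the runoff.

B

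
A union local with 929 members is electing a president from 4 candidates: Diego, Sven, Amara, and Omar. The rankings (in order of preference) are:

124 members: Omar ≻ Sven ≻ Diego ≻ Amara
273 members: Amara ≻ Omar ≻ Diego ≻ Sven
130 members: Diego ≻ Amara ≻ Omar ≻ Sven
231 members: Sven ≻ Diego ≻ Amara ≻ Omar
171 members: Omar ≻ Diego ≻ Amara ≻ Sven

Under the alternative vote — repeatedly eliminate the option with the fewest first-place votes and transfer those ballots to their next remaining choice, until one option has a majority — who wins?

Amara

Round 1: Diego 130, Sven 231, Amara 273, Omar 295. Eliminate Diego.
Round 2: Sven 231, Amara 403, Omar 295. Eliminate Sven.
Round 3: Amara 634, Omar 295. Amara has a majority.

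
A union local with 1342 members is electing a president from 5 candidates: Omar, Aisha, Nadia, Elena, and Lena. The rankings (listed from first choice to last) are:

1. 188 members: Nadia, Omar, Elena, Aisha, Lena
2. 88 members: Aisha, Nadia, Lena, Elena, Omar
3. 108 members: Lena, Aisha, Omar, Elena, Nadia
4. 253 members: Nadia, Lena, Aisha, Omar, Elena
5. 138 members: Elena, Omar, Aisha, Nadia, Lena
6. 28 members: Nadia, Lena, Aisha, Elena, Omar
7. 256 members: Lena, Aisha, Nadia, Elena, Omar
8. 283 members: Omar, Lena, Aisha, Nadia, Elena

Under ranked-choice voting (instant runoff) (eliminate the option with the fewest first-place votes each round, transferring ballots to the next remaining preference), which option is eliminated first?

Round 1: Omar 283, Aisha 88, Nadia 469, Elena 138, Lena 364. Eliminate Aisha.

Aisha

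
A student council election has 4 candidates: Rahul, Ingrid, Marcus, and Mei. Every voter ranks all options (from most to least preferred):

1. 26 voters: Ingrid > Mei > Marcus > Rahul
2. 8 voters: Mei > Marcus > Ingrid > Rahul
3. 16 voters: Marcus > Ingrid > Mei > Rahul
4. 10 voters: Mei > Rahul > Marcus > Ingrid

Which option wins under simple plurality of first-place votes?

First-place votes: Rahul 0, Ingrid 26, Marcus 16, Mei 18.
Ingrid has the most first-place votes.

Ingrid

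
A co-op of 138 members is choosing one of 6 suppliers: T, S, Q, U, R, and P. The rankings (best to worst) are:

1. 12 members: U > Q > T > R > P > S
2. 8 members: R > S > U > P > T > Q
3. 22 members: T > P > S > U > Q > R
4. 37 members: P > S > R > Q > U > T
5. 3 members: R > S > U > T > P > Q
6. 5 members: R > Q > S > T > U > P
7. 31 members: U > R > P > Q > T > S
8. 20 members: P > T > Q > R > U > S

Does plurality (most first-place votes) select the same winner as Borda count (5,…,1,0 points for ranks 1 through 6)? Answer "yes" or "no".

yes

Plurality — first-place votes: T 22, S 0, Q 0, U 43, R 16, P 57. Winner: P.
Borda — scores: T 281, S 273, Q 286, U 354, R 379, P 497. Winner: P.
The two methods agree.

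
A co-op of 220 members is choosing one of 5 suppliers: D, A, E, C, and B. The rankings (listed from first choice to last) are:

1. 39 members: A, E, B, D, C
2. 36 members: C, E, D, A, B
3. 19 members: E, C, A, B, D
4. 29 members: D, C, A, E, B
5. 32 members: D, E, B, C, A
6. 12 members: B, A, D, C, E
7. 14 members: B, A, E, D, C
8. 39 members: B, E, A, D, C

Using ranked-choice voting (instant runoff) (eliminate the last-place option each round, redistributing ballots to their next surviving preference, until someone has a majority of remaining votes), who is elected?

Round 1: D 61, A 39, E 19, C 36, B 65. Eliminate E.
Round 2: D 61, A 39, C 55, B 65. Eliminate A.
Round 3: D 61, C 55, B 104. Eliminate C.
Round 4: D 97, B 123. B has a majority.

B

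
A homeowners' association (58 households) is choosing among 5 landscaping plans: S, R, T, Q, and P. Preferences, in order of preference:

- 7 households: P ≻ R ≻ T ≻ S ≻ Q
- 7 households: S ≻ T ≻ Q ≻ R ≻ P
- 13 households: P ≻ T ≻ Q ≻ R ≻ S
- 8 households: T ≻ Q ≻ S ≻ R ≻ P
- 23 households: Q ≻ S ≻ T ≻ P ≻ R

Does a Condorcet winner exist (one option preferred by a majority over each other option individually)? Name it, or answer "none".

none

Checking pairwise contests:
Q beats S 44–14.
S beats R 38–20.
S beats T 30–28.
T beats Q 35–23.
S beats P 38–20.
Every option loses at least one head-to-head, so there is no Condorcet winner.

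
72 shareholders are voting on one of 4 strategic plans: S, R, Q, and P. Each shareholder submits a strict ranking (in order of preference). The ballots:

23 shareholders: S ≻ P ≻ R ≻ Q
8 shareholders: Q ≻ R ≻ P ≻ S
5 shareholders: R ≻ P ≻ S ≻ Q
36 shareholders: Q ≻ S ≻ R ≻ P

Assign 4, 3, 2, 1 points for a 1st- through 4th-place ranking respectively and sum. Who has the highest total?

S

S: 23·4 + 8·1 + 5·2 + 36·3 = 218
R: 23·2 + 8·3 + 5·4 + 36·2 = 162
Q: 23·1 + 8·4 + 5·1 + 36·4 = 204
P: 23·3 + 8·2 + 5·3 + 36·1 = 136
S has the highest Borda score (218).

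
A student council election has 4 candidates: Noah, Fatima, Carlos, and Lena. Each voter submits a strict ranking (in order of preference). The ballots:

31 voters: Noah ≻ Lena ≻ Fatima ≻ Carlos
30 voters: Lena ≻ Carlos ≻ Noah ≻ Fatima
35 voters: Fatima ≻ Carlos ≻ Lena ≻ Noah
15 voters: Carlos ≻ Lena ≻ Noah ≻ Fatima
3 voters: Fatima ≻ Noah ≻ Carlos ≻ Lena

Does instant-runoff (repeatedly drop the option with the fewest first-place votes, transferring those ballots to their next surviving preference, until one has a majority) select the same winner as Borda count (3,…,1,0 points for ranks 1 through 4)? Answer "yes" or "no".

yes

Instant-runoff — R1 Noah 31, Fatima 38, Carlos 15, Lena 30 (Carlos out); R2 Noah 31, Fatima 38, Lena 45 (Noah out); R3 Fatima 38, Lena 76 (Lena winner). Winner: Lena.
Borda — scores: Noah 144, Fatima 145, Carlos 178, Lena 217. Winner: Lena.
The two methods agree.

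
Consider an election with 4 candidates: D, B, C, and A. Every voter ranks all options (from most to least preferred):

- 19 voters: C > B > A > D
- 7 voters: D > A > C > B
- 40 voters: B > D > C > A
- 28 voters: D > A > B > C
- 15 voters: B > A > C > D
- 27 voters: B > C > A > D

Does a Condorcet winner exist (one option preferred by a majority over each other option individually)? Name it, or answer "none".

B vs D: 101–35 for B.
B vs C: 110–26 for B.
B vs A: 101–35 for B.
B beats every other option head-to-head.

B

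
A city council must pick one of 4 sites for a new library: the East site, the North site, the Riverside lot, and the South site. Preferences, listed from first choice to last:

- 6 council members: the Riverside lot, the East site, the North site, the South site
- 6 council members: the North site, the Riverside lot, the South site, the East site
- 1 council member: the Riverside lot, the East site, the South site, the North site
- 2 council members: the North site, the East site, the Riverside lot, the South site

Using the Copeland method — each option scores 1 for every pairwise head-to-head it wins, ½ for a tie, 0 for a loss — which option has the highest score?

the North site

the East site: beats the South site; loses to the North site and the Riverside lot → score 1.
the North site: beats the East site, the Riverside lot, and the South site → score 3.
the Riverside lot: beats the East site and the South site; loses to the North site → score 2.
the South site: loses to the East site, the North site, and the Riverside lot → score 0.
the North site has the best pairwise record.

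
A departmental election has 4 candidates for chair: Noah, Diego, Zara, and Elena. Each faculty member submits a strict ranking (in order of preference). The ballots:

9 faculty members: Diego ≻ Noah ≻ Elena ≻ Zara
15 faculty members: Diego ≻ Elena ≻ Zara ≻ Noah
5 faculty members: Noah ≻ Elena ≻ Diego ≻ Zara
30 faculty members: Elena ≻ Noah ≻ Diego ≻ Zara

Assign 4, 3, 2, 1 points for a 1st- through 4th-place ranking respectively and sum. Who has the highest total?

Elena

Noah: 9·3 + 15·1 + 5·4 + 30·3 = 152
Diego: 9·4 + 15·4 + 5·2 + 30·2 = 166
Zara: 9·1 + 15·2 + 5·1 + 30·1 = 74
Elena: 9·2 + 15·3 + 5·3 + 30·4 = 198
Elena has the highest Borda score (198).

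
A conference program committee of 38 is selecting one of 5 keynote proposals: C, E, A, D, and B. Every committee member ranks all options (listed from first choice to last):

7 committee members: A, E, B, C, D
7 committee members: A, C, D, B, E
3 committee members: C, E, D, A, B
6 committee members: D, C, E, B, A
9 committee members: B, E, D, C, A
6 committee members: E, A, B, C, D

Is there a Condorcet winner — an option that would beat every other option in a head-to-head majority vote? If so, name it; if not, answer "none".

E

E vs C: 22–16 for E.
E vs A: 24–14 for E.
E vs D: 25–13 for E.
E vs B: 22–16 for E.
E beats every other option head-to-head.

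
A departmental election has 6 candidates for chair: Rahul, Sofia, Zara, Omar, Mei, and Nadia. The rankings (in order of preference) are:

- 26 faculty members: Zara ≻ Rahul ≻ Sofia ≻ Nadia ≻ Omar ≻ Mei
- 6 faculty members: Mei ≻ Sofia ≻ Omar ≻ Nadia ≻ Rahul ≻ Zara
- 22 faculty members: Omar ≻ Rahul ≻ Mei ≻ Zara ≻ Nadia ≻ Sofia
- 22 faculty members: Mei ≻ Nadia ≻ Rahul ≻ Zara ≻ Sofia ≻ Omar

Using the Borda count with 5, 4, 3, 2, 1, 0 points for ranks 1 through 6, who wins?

Rahul: 26·4 + 6·1 + 22·4 + 22·3 = 264
Sofia: 26·3 + 6·4 + 22·0 + 22·1 = 124
Zara: 26·5 + 6·0 + 22·2 + 22·2 = 218
Omar: 26·1 + 6·3 + 22·5 + 22·0 = 154
Mei: 26·0 + 6·5 + 22·3 + 22·5 = 206
Nadia: 26·2 + 6·2 + 22·1 + 22·4 = 174
Rahul has the highest Borda score (264).

Rahul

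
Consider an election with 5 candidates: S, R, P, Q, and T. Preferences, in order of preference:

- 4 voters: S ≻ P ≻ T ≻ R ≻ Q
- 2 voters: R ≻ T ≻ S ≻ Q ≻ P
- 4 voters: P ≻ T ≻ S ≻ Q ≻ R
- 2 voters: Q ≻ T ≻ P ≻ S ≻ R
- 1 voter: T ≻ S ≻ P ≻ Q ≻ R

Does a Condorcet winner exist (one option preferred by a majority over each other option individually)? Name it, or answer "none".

Checking pairwise contests:
T beats S 9–4.
S beats R 11–2.
S beats P 7–6.
S beats Q 11–2.
P beats T 8–5.
Every option loses at least one head-to-head, so there is no Condorcet winner.

none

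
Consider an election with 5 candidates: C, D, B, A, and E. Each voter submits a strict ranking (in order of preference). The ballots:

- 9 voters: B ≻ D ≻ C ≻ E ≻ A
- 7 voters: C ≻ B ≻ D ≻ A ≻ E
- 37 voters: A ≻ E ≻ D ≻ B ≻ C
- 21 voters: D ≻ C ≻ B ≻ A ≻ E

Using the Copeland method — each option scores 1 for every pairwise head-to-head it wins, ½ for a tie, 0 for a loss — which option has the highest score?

D

C: ties A and E; loses to D and B → score 1.
D: beats C and B; ties A and E → score 3.
B: beats C; ties A and E; loses to D → score 2.
A: beats E; ties C, D, and B → score 2.5.
E: ties C, D, and B; loses to A → score 1.5.
D has the best pairwise record.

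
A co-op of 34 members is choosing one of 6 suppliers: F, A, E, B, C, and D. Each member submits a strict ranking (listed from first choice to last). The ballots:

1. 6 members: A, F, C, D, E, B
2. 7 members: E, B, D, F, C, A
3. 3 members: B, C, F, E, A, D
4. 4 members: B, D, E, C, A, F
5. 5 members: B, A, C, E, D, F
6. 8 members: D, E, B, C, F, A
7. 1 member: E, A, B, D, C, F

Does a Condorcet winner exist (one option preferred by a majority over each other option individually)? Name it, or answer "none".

Checking pairwise contests:
E beats F 25–9.
F beats A 18–16.
D beats E 18–16.
E beats B 22–12.
E beats C 20–14.
B beats D 20–14.
Every option loses at least one head-to-head, so there is no Condorcet winner.

none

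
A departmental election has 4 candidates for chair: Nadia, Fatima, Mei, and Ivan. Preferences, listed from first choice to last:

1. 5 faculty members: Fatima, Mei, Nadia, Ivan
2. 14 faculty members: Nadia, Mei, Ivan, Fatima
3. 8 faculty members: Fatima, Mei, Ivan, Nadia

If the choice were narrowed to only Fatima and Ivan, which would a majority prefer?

Voters preferring Fatima to Ivan: 13; preferring Ivan to Fatima: 14.
Ivan wins the head-to-head.

Ivan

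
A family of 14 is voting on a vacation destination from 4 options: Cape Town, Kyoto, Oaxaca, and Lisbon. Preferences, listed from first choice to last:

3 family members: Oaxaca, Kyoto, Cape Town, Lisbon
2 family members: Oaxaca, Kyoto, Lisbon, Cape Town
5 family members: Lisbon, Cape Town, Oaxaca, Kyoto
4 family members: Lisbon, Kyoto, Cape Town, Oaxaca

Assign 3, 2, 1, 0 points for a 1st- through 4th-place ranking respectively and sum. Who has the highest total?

Cape Town: 3·1 + 2·0 + 5·2 + 4·1 = 17
Kyoto: 3·2 + 2·2 + 5·0 + 4·2 = 18
Oaxaca: 3·3 + 2·3 + 5·1 + 4·0 = 20
Lisbon: 3·0 + 2·1 + 5·3 + 4·3 = 29
Lisbon has the highest Borda score (29).

Lisbon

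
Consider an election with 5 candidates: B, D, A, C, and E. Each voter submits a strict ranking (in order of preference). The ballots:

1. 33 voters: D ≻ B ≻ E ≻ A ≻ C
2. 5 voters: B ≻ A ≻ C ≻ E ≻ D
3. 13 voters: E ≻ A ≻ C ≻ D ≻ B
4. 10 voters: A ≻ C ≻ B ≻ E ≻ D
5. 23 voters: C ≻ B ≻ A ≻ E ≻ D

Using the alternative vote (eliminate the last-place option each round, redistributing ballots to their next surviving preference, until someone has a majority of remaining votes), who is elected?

A

Round 1: B 5, D 33, A 10, C 23, E 13. Eliminate B.
Round 2: D 33, A 15, C 23, E 13. Eliminate E.
Round 3: D 33, A 28, C 23. Eliminate C.
Round 4: D 33, A 51. A has a majority.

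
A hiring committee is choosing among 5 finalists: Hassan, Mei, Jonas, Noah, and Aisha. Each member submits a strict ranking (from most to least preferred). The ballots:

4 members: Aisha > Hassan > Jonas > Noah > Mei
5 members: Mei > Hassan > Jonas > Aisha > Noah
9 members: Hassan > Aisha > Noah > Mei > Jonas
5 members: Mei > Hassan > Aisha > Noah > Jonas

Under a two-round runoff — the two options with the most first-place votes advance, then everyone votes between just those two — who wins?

Round 1 first-place votes: Hassan 9, Mei 10, Jonas 0, Noah 0, Aisha 4.
Mei and Hassan advance.
Runoff: Mei is preferred to Hassan by 10 voters; Hassan by 13.
Hassan wins the runoff.

Hassan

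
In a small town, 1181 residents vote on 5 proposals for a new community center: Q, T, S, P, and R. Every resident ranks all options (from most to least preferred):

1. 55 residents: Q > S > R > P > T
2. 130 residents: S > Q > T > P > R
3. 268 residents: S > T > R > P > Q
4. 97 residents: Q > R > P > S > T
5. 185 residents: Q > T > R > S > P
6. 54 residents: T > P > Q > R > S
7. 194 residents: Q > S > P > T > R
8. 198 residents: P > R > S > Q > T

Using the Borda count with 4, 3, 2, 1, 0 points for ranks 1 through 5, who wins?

Q: 55·4 + 130·3 + 268·0 + 97·4 + 185·4 + 54·2 + 194·4 + 198·1 = 2820
T: 55·0 + 130·2 + 268·3 + 97·0 + 185·3 + 54·4 + 194·1 + 198·0 = 2029
S: 55·3 + 130·4 + 268·4 + 97·1 + 185·1 + 54·0 + 194·3 + 198·2 = 3017
P: 55·1 + 130·1 + 268·1 + 97·2 + 185·0 + 54·3 + 194·2 + 198·4 = 1989
R: 55·2 + 130·0 + 268·2 + 97·3 + 185·2 + 54·1 + 194·0 + 198·3 = 1955
S has the highest Borda score (3017).

S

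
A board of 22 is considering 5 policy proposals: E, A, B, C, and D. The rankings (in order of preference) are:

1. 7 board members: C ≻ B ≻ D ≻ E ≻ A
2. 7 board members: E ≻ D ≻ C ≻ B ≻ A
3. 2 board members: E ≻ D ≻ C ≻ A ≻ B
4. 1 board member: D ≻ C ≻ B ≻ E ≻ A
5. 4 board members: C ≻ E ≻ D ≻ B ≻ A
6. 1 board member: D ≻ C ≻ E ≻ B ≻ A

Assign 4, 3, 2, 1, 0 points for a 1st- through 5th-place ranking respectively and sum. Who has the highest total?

E: 7·1 + 7·4 + 2·4 + 1·1 + 4·3 + 1·2 = 58
A: 7·0 + 7·0 + 2·1 + 1·0 + 4·0 + 1·0 = 2
B: 7·3 + 7·1 + 2·0 + 1·2 + 4·1 + 1·1 = 35
C: 7·4 + 7·2 + 2·2 + 1·3 + 4·4 + 1·3 = 68
D: 7·2 + 7·3 + 2·3 + 1·4 + 4·2 + 1·4 = 57
C has the highest Borda score (68).

C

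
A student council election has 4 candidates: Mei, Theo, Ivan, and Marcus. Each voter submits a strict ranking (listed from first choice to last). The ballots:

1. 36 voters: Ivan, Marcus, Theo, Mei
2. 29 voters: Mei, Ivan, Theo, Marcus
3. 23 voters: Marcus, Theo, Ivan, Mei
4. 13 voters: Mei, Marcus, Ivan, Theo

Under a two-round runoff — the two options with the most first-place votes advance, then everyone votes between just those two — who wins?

Ivan

Round 1 first-place votes: Mei 42, Theo 0, Ivan 36, Marcus 23.
Mei and Ivan advance.
Runoff: Mei is preferred to Ivan by 42 voters; Ivan by 59.
Ivan wins the runoff.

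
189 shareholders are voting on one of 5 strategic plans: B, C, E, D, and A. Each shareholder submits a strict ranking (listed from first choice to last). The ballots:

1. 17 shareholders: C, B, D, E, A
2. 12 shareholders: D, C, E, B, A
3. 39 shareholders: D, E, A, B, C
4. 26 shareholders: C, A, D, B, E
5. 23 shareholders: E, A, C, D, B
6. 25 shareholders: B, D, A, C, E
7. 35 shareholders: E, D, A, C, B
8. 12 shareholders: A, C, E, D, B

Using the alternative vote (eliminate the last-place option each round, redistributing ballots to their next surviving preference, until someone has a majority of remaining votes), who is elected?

Round 1: B 25, C 43, E 58, D 51, A 12. Eliminate A.
Round 2: B 25, C 55, E 58, D 51. Eliminate B.
Round 3: C 55, E 58, D 76. Eliminate C.
Round 4: E 70, D 119. D has a majority.

D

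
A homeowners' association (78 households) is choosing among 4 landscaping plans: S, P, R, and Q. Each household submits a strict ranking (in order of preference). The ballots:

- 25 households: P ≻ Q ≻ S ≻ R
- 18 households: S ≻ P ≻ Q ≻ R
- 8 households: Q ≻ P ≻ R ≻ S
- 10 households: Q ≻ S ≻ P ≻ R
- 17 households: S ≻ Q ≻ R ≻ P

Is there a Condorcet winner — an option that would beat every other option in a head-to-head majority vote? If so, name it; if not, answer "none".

none

Checking pairwise contests:
Q beats S 43–35.
S beats P 45–33.
S beats R 70–8.
P beats Q 43–35.
Every option loses at least one head-to-head, so there is no Condorcet winner.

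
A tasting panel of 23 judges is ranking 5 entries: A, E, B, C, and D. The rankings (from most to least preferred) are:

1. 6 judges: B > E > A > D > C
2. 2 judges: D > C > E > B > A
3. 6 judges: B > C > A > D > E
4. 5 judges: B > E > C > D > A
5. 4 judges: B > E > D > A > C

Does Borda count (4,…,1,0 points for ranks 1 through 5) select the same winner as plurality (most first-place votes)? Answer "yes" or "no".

yes

Borda — scores: A 28, E 49, B 86, C 34, D 33. Winner: B.
Plurality — first-place votes: A 0, E 0, B 21, C 0, D 2. Winner: B.
The two methods agree.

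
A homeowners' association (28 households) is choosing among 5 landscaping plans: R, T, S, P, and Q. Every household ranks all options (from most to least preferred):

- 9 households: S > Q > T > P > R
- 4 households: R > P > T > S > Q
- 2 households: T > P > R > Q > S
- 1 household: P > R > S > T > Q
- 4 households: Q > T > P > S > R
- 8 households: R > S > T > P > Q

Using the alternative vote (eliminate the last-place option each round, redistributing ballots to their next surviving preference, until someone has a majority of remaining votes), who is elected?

Round 1: R 12, T 2, S 9, P 1, Q 4. Eliminate P.
Round 2: R 13, T 2, S 9, Q 4. Eliminate T.
Round 3: R 15, S 9, Q 4. R has a majority.

R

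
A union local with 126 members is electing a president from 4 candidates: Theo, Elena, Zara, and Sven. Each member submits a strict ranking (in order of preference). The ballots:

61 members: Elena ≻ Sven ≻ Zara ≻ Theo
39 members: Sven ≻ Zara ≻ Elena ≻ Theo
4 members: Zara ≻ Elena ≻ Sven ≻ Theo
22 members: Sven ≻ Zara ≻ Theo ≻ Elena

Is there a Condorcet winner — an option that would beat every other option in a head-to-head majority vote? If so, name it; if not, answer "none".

Checking pairwise contests:
Elena beats Theo 104–22.
Zara beats Elena 65–61.
Sven beats Zara 122–4.
Elena beats Sven 65–61.
Every option loses at least one head-to-head, so there is no Condorcet winner.

none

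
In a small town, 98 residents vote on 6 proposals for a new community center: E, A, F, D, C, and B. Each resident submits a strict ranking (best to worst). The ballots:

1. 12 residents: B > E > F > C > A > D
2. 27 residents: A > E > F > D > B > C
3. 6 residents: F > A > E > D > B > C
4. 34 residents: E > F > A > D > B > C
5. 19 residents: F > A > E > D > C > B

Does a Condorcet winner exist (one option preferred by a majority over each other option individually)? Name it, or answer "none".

none

Checking pairwise contests:
A beats E 52–46.
F beats A 71–27.
E beats F 73–25.
E beats D 98–0.
E beats C 98–0.
E beats B 86–12.
Every option loses at least one head-to-head, so there is no Condorcet winner.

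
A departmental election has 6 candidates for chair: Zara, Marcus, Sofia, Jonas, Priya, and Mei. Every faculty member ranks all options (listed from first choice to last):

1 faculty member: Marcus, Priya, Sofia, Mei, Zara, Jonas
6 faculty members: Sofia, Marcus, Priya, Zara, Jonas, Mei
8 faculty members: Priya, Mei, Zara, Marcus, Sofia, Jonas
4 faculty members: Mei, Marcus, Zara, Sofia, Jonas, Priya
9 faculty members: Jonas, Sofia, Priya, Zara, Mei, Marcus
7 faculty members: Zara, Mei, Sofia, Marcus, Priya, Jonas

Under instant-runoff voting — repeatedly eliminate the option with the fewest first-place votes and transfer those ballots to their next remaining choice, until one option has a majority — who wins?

Round 1: Zara 7, Marcus 1, Sofia 6, Jonas 9, Priya 8, Mei 4. Eliminate Marcus.
Round 2: Zara 7, Sofia 6, Jonas 9, Priya 9, Mei 4. Eliminate Mei.
Round 3: Zara 11, Sofia 6, Jonas 9, Priya 9. Eliminate Sofia.
Round 4: Zara 11, Jonas 9, Priya 15. Eliminate Jonas.
Round 5: Zara 11, Priya 24. Priya has a majority.

Priya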